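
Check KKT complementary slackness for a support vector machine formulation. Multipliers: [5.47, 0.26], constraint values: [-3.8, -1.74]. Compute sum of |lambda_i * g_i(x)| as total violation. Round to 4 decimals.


KKT complementary slackness check:
lambda_1 * g_1 = 5.47 * -3.8 = -20.786
lambda_2 * g_2 = 0.26 * -1.74 = -0.4524
Total violation = 20.786 + 0.4524 = 21.2384


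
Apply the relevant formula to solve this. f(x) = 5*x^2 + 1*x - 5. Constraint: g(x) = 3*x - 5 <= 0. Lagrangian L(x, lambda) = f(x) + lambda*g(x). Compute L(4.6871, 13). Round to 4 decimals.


Step 1: Evaluate f(x).
f(4.6871) = 5*4.6871^2 + 1*4.6871 - 5 = 109.5316
Step 2: Evaluate g(x).
g(4.6871) = 3*4.6871 - 5 = 9.0613
Step 3: Compute Lagrangian.
L = 109.5316 + 13*9.0613 = 227.3285


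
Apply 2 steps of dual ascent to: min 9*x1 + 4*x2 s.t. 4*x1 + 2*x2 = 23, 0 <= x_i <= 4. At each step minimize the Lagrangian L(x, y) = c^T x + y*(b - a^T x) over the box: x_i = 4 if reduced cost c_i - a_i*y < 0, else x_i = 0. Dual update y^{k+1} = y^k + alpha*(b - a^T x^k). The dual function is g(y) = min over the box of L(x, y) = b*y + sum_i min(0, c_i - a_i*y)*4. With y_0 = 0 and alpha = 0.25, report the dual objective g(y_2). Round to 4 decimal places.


Dual ascent for LP: min 9*x1 + 4*x2, 4*x1 + 2*x2 = 23, 0 <= x_i <= 4
Step 1: y^k = 0.0, reduced costs: (9.0, 4.0)
  x^k = (0.0, 0.0), subgradient = b - a^T x = 23.0
  y^{k+1} = 0.0 + 0.25*23.0 = 5.75
Step 2: y^k = 5.75, reduced costs: (-14.0, -7.5)
  x^k = (4.0, 4.0), subgradient = b - a^T x = -1.0
  y^{k+1} = 5.75 + 0.25*-1.0 = 5.5
Dual objective at y_2 = 5.5: reduced costs (-13.0, -7.0), box minimizer x = (4.0, 4.0)
g(y_2) = b*y + (c1 - a1*y)*x1 + (c2 - a2*y)*x2 = 23*5.5 + (-13.0)*4.0 + (-7.0)*4.0 = 126.5 - 52.0 - 28.0 = 46.5


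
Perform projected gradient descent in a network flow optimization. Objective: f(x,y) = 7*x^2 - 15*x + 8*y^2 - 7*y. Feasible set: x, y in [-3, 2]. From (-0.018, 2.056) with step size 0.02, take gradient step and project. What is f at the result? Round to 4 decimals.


Step 1: Compute gradient at (-0.018, 2.056).
grad_x = 2*7*-0.018 - 15 = -15.252
grad_y = 2*8*2.056 - 7 = 25.896
Step 2: Gradient step.
x_raw = -0.018 - 0.02*-15.252 = 0.287
y_raw = 2.056 - 0.02*25.896 = 1.5381
Step 3: Project onto [-3, 2].
x_proj = clip(0.287) = 0.287
y_proj = clip(1.5381) = 1.5381
Step 4: Evaluate f.
f(0.287, 1.5381) = 4.4301


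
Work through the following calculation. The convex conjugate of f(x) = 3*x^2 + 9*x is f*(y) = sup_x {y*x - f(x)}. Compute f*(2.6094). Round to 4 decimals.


f*(y) = sup_x {y*x - a*x^2 - b*x} = sup_x {(y-b)*x - a*x^2}
FOC: (y - b) - 2a*x = 0 => x* = (y - b)/(2a)
x* = (2.6094 - 9)/(2*3) = -1.0651
f*(2.6094) = (y-b)^2/(4a) = (2.6094 - 9)^2/(4*3)
= 40.8398/12 = 3.4033


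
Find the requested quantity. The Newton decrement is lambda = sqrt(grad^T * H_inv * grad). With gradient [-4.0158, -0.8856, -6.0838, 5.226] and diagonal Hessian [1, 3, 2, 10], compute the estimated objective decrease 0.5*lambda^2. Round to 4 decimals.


Step 1: H is diagonal, so H^(-1) * g = [-4.0158, -0.2952, -3.0419, 0.5226].
Step 2: g^T H^(-1) g = sum_i g_i^2 / H_ii
  = (-4.0158)^2/1 + (-0.8856)^2/3 + (-6.0838)^2/2 + (5.226)^2/10
  = 16.1266 + 0.2614 + 18.5063 + 2.7311 = 37.6255
Step 3: Objective decrease = 0.5 * g^T H^(-1) g = 18.8127


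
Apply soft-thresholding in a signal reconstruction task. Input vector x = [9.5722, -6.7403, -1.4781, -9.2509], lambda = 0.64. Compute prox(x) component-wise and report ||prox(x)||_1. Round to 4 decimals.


Soft-thresholding with lambda = 0.64:
prox(9.5722) = sign(9.5722)*max(|9.5722| - 0.64, 0) = 8.9322
prox(-6.7403) = sign(-6.7403)*max(|-6.7403| - 0.64, 0) = -6.1003
prox(-1.4781) = sign(-1.4781)*max(|-1.4781| - 0.64, 0) = -0.8381
prox(-9.2509) = sign(-9.2509)*max(|-9.2509| - 0.64, 0) = -8.6109
prox(x) = [8.9322, -6.1003, -0.8381, -8.6109]
||prox(x)||_1 = 8.9322 + 6.1003 + 0.8381 + 8.6109 = 24.4815


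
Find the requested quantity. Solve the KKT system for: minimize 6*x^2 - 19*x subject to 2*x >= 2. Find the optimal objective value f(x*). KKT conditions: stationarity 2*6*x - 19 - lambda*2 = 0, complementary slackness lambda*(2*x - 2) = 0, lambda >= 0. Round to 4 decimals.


Step 1: Try lambda = 0 (constraint inactive).
Stationarity: 2*6*x - 19 = 0
x* = 19/(2*6) = 19/12 = 1.5833 (rounded; the exact value 19/12 is used below)
Check constraint: 2*1.5833 = 3.1666 >= 2 -- satisfied.
Step 2: Compute optimal value.
f(x*) = 6*(19/12)^2 - 19*(19/12) = -15.0417


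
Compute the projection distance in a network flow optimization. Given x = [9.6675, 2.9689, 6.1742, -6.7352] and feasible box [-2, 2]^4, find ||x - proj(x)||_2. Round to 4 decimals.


Project each component onto [-2, 2].
clip(9.6675) = 2.0, clip(2.9689) = 2.0, clip(6.1742) = 2.0, clip(-6.7352) = -2.0
Projection = [2.0, 2.0, 2.0, -2.0]
Squared diffs: [58.7906, 0.9388, 17.4239, 22.4221]
Distance = sqrt(99.5754) = 9.9787


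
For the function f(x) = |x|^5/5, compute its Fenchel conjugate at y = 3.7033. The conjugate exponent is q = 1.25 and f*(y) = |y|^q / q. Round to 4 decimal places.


The conjugate exponent q satisfies 1/p + 1/q = 1.
p = 5, so q = 5/(5 - 1) = 1.25
|y|^q = 3.7033^1.25 = 5.1373
f*(3.7033) = 5.1373 / 1.25 = 4.1099


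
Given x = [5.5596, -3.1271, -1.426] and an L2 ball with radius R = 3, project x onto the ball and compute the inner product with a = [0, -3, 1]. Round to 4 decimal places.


Step 1: Compute ||x|| (intermediates to 6 decimals).
||x|| = sqrt(5.5596^2 + (-3.1271)^2 + (-1.426)^2) = 6.53616
Step 2: Project.
Since ||x|| > R, scale = R/||x|| = 3/6.53616 = 0.458985, proj(x) = scale * x
proj(x) = [2.551773, -1.435292, -0.654513]
Step 3: Dot product.
a^T * proj(x) = 0*2.551773 - 3*(-1.435292) + 1*(-0.654513) = 3.6514


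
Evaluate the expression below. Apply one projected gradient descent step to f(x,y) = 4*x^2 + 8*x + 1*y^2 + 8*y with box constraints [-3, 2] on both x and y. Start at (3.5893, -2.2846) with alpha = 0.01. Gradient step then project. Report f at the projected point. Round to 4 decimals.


Step 1: Compute gradient at (3.5893, -2.2846).
grad_x = 2*4*3.5893 + 8 = 36.7144
grad_y = 2*1*-2.2846 + 8 = 3.4308
Step 2: Gradient step.
x_raw = 3.5893 - 0.01*36.7144 = 3.2222
y_raw = -2.2846 - 0.01*3.4308 = -2.3189
Step 3: Project onto [-3, 2].
x_proj = clip(3.2222) = 2.0
y_proj = clip(-2.3189) = -2.3189
Step 4: Evaluate f.
f(2.0, -2.3189) = 18.8261


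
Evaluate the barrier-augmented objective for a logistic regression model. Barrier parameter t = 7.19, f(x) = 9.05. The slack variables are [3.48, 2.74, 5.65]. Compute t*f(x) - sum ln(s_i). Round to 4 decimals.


Step 1: Compute log-barrier.
ln values: [1.247, 1.008, 1.7317]
phi = -(1.247 + 1.008 + 1.7317) = -3.9866
Step 2: Compute augmented objective.
t*f(x) = 7.19*9.05 = 65.0695
Total = 65.0695 - 3.9866 = 61.0829


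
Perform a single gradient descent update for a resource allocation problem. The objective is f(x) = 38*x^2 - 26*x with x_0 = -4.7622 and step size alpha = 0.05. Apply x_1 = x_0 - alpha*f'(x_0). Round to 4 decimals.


We compute the gradient at x_0 and apply the update.
f'(x) = 76*x - 26
f'(-4.7622) = 76*-4.7622 - 26 = -387.9272
x_1 = -4.7622 - 0.05*-387.9272 = 14.6342


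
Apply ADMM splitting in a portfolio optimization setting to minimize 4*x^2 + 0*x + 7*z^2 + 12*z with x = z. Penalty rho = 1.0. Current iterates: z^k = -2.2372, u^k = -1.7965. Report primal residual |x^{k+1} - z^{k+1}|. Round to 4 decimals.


ADMM iteration with rho = 1.0, z^k = -2.2372, u^k = -1.7965
Step 1: x-update.
Minimize 4*x^2 + 0*x + (1.0/2)*(x + 2.2372 - 1.7965)^2
FOC: (2*4 + 1.0)*x = 0 + 1.0*(-2.2372 + 1.7965)
x^{k+1} = -0.049
Step 2: z-update.
Minimize 7*z^2 + 12*z + (1.0/2)*(-0.049 - z - 1.7965)^2
FOC: (2*7 + 1.0)*z = -12 + 1.0*(-0.049 - 1.7965)
z^{k+1} = -0.923
Step 3: u-update.
u^{k+1} = -1.7965 - 0.049 + 0.923 = -0.9224
Step 4: Primal residual = |-0.049 + 0.923| = 0.8741


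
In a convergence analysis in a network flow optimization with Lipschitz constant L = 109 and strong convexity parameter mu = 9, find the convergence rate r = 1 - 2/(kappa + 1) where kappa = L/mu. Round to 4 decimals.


Step 1: Compute the condition number.
kappa = L/mu = 109/9 = 12.1111
Step 2: Compute the convergence rate.
r = 1 - 2/(kappa + 1) = 1 - 2*mu/(L + mu) = (L - mu)/(L + mu) = 100/118 = 0.8475


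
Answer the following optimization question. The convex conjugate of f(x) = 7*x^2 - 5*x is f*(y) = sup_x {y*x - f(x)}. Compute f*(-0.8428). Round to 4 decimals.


f*(y) = sup_x {y*x - a*x^2 - b*x} = sup_x {(y-b)*x - a*x^2}
FOC: (y - b) - 2a*x = 0 => x* = (y - b)/(2a)
x* = (-0.8428 + 5)/(2*7) = 0.2969
f*(-0.8428) = (y-b)^2/(4a) = (-0.8428 + 5)^2/(4*7)
= 17.2823/28 = 0.6172


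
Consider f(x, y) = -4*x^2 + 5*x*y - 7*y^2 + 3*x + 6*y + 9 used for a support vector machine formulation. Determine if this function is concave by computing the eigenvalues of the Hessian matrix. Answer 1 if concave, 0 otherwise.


The Hessian of f(x,y) = -4*x^2 + 5*x*y - 7*y^2 + 3*x + 6*y + 9 is:
H = [[-8, 5], [5, -14]]
Trace = -8 - 14 = -22
Determinant = -8*-14 - (5)^2 = 87
Discriminant = (-22)^2 - 4*87 = 136.0
Eigenvalues: lambda_1 = -16.831, lambda_2 = -5.169
The function is concave.

1


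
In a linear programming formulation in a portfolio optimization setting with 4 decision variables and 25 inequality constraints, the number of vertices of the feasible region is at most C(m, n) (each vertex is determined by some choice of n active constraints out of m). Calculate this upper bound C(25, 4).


Each vertex corresponds to some choice of n active constraints out of m, so the number of vertices is at most C(m, n) = m! / (n!(m-n)!).
m = 25, n = 4
Numerator: 25 * 24 * 23 * 22
Denominator: 4! = 24
C(25, 4) = 12650


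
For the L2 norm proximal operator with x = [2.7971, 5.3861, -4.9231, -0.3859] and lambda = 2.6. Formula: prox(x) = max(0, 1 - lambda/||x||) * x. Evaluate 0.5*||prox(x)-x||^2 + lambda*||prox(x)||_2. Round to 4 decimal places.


Step 1: Compute ||x||.
||x|| = 7.8243
Step 2: Compute scaling factor.
scale = max(0, 1 - 2.6/7.8243) = 0.6677
Step 3: prox(x) = [1.8676, 3.5963, -3.2872, -0.2577]
||prox(x)|| = 5.2243
Step 4: Proximal objective.
0.5*||prox-x||^2 = 3.38
lambda*||prox|| = 13.5832
Total = 16.9632


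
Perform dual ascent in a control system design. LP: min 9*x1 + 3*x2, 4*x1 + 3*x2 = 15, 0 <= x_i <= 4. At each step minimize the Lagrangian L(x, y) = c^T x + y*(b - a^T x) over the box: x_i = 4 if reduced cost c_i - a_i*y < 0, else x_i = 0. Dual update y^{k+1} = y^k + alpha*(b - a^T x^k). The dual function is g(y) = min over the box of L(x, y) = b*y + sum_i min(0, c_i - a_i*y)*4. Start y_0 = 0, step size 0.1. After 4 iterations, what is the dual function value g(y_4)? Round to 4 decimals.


Dual ascent for LP: min 9*x1 + 3*x2, 4*x1 + 3*x2 = 15, 0 <= x_i <= 4
Step 1: y^k = 0.0, reduced costs: (9.0, 3.0)
  x^k = (0.0, 0.0), subgradient = b - a^T x = 15.0
  y^{k+1} = 0.0 + 0.1*15.0 = 1.5
Step 2: y^k = 1.5, reduced costs: (3.0, -1.5)
  x^k = (0.0, 4.0), subgradient = b - a^T x = 3.0
  y^{k+1} = 1.5 + 0.1*3.0 = 1.8
Step 3: y^k = 1.8, reduced costs: (1.8, -2.4)
  x^k = (0.0, 4.0), subgradient = b - a^T x = 3.0
  y^{k+1} = 1.8 + 0.1*3.0 = 2.1
Step 4: y^k = 2.1, reduced costs: (0.6, -3.3)
  x^k = (0.0, 4.0), subgradient = b - a^T x = 3.0
  y^{k+1} = 2.1 + 0.1*3.0 = 2.4
Dual objective at y_4 = 2.4: reduced costs (-0.6, -4.2), box minimizer x = (4.0, 4.0)
g(y_4) = b*y + (c1 - a1*y)*x1 + (c2 - a2*y)*x2 = 15*2.4 + (-0.6)*4.0 + (-4.2)*4.0 = 36.0 - 2.4 - 16.8 = 16.8


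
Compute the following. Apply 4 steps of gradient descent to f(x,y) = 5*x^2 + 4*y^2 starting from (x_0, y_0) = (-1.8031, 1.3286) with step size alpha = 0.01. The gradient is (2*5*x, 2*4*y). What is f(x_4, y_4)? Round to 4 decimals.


Gradient descent on f(x,y) = 5*x^2 + 4*y^2.
Starting point: (-1.8031, 1.3286), alpha = 0.01
Step 1: grad_x = 2*5*-1.8031 = -18.031, grad_y = 2*4*1.3286 = 10.6288
  x_1 = -1.8031 - 0.01*-18.031 = -1.6228
  y_1 = 1.3286 - 0.01*10.6288 = 1.2223
Step 2: grad_x = 2*5*-1.6228 = -16.2279, grad_y = 2*4*1.2223 = 9.7785
  x_2 = -1.6228 - 0.01*-16.2279 = -1.4605
  y_2 = 1.2223 - 0.01*9.7785 = 1.1245
Step 3: grad_x = 2*5*-1.4605 = -14.6051, grad_y = 2*4*1.1245 = 8.9962
  x_3 = -1.4605 - 0.01*-14.6051 = -1.3145
  y_3 = 1.1245 - 0.01*8.9962 = 1.0346
Step 4: grad_x = 2*5*-1.3145 = -13.1446, grad_y = 2*4*1.0346 = 8.2765
  x_4 = -1.3145 - 0.01*-13.1446 = -1.183
  y_4 = 1.0346 - 0.01*8.2765 = 0.9518
f(-1.183, 0.9518) = 5*(-1.183)^2 + 4*0.9518^2 = 10.6213


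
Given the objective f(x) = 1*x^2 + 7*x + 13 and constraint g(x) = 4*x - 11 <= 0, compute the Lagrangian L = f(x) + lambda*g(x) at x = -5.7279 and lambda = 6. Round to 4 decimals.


Step 1: Evaluate f(x).
f(-5.7279) = 1*(-5.7279)^2 + 7*(-5.7279) + 13 = 5.7135
Step 2: Evaluate g(x).
g(-5.7279) = 4*-5.7279 - 11 = -33.9116
Step 3: Compute Lagrangian.
L = 5.7135 + 6*-33.9116 = -197.7561


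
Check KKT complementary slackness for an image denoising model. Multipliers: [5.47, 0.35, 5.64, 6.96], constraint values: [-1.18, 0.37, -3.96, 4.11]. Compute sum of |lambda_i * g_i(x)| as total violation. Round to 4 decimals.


KKT complementary slackness check:
lambda_1 * g_1 = 5.47 * -1.18 = -6.4546
lambda_2 * g_2 = 0.35 * 0.37 = 0.1295
lambda_3 * g_3 = 5.64 * -3.96 = -22.3344
lambda_4 * g_4 = 6.96 * 4.11 = 28.6056
Total violation = 6.4546 + 0.1295 + 22.3344 + 28.6056 = 57.5241


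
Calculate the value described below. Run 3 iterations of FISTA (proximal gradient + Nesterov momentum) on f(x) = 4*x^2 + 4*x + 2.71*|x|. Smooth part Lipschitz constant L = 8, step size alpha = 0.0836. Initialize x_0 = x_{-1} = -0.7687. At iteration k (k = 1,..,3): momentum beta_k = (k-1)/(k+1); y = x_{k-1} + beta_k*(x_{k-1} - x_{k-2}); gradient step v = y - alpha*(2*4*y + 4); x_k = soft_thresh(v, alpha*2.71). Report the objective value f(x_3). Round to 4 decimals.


FISTA on f(x) = 4*x^2 + 4*x + 2.71*|x|
L = 8, alpha = 0.0836
Iteration 1: beta = 0.0, y = -0.7687 + 0.0*(-0.7687 + 0.7687) = -0.7687
  grad(y) = -2.1496, v = y - alpha*grad = -0.589
  prox(v) = soft_thresh(-0.589, 0.2266) = -0.3624
Iteration 2: beta = 0.3333, y = -0.3624 + 0.3333*(-0.3624 + 0.7687) = -0.227
  grad(y) = 2.1839, v = y - alpha*grad = -0.4096
  prox(v) = soft_thresh(-0.4096, 0.2266) = -0.183
Iteration 3: beta = 0.5, y = -0.183 + 0.5*(-0.183 + 0.3624) = -0.0933
  grad(y) = 3.2534, v = y - alpha*grad = -0.3653
  prox(v) = soft_thresh(-0.3653, 0.2266) = -0.1388
f(x_3) = 4*(-0.1388)^2 + 4*(-0.1388) + 2.71*|-0.1388| = -0.102


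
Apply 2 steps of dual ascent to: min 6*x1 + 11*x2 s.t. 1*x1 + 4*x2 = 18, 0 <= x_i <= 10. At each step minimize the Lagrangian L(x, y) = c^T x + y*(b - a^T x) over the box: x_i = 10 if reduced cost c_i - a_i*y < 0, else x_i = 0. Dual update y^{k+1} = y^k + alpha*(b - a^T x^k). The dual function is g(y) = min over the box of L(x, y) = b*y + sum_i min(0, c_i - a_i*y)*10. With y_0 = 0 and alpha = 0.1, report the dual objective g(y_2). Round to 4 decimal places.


Dual ascent for LP: min 6*x1 + 11*x2, 1*x1 + 4*x2 = 18, 0 <= x_i <= 10
Step 1: y^k = 0.0, reduced costs: (6.0, 11.0)
  x^k = (0.0, 0.0), subgradient = b - a^T x = 18.0
  y^{k+1} = 0.0 + 0.1*18.0 = 1.8
Step 2: y^k = 1.8, reduced costs: (4.2, 3.8)
  x^k = (0.0, 0.0), subgradient = b - a^T x = 18.0
  y^{k+1} = 1.8 + 0.1*18.0 = 3.6
Dual objective at y_2 = 3.6: reduced costs (2.4, -3.4), box minimizer x = (0.0, 10.0)
g(y_2) = b*y + (c1 - a1*y)*x1 + (c2 - a2*y)*x2 = 18*3.6 + 2.4*0.0 + (-3.4)*10.0 = 64.8 + 0.0 - 34.0 = 30.8


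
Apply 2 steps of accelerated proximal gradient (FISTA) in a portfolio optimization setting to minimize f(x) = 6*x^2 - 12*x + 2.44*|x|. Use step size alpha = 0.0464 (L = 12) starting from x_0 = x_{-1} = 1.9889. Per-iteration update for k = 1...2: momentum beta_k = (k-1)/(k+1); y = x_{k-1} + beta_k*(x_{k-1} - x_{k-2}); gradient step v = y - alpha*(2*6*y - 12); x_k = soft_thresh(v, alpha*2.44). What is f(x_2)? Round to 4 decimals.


FISTA on f(x) = 6*x^2 - 12*x + 2.44*|x|
L = 12, alpha = 0.0464
Iteration 1: beta = 0.0, y = 1.9889 + 0.0*(1.9889 - 1.9889) = 1.9889
  grad(y) = 11.8668, v = y - alpha*grad = 1.4383
  prox(v) = soft_thresh(1.4383, 0.1132) = 1.3251
Iteration 2: beta = 0.3333, y = 1.3251 + 0.3333*(1.3251 - 1.9889) = 1.1038
  grad(y) = 1.2454, v = y - alpha*grad = 1.046
  prox(v) = soft_thresh(1.046, 0.1132) = 0.9328
f(x_2) = 6*0.9328^2 - 12*0.9328 + 2.44*|0.9328| = -3.6969


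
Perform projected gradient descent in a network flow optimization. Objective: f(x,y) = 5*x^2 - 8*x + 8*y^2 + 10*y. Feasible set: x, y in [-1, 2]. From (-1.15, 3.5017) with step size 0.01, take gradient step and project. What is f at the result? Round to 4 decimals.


Step 1: Compute gradient at (-1.15, 3.5017).
grad_x = 2*5*-1.15 - 8 = -19.5
grad_y = 2*8*3.5017 + 10 = 66.0272
Step 2: Gradient step.
x_raw = -1.15 - 0.01*-19.5 = -0.955
y_raw = 3.5017 - 0.01*66.0272 = 2.8414
Step 3: Project onto [-1, 2].
x_proj = clip(-0.955) = -0.955
y_proj = clip(2.8414) = 2.0
Step 4: Evaluate f.
f(-0.955, 2.0) = 64.2001


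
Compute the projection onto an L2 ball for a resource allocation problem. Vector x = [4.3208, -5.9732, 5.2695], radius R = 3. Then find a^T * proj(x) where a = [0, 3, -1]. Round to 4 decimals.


Step 1: Compute ||x|| (intermediates to 6 decimals).
||x|| = sqrt(4.3208^2 + (-5.9732)^2 + 5.2695^2) = 9.061791
Step 2: Project.
Since ||x|| > R, scale = R/||x|| = 3/9.061791 = 0.33106, proj(x) = scale * x
proj(x) = [1.430444, -1.977488, 1.744521]
Step 3: Dot product.
a^T * proj(x) = 0*1.430444 + 3*(-1.977488) - 1*1.744521 = -7.677


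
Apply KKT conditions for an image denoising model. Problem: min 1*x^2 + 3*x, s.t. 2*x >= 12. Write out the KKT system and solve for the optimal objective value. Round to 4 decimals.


Step 1: Try lambda = 0 (constraint inactive).
x_unc = -3/(2*1) = -1.5
Check: 2*-1.5 = -3.0 < 12 -- violated!
Step 2: Constraint must be active: 2*x = 12
x* = 12/2 = 6.0
lambda = (2*1*6.0 + 3)/2 = 7.5
Step 3: Compute optimal value.
f(x*) = 1*6.0^2 + 3*6.0 = 54.0


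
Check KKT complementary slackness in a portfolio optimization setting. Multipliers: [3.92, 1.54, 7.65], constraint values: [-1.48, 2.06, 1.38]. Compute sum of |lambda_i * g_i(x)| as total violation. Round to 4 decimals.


KKT complementary slackness check:
lambda_1 * g_1 = 3.92 * -1.48 = -5.8016
lambda_2 * g_2 = 1.54 * 2.06 = 3.1724
lambda_3 * g_3 = 7.65 * 1.38 = 10.557
Total violation = 5.8016 + 3.1724 + 10.557 = 19.531


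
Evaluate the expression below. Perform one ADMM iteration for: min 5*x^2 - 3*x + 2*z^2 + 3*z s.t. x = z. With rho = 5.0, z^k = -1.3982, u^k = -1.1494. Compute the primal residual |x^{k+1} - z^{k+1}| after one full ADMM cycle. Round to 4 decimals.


ADMM iteration with rho = 5.0, z^k = -1.3982, u^k = -1.1494
Step 1: x-update.
Minimize 5*x^2 - 3*x + (5.0/2)*(x + 1.3982 - 1.1494)^2
FOC: (2*5 + 5.0)*x = 3 + 5.0*(-1.3982 + 1.1494)
x^{k+1} = 0.1171
Step 2: z-update.
Minimize 2*z^2 + 3*z + (5.0/2)*(0.1171 - z - 1.1494)^2
FOC: (2*2 + 5.0)*z = -3 + 5.0*(0.1171 - 1.1494)
z^{k+1} = -0.9069
Step 3: u-update.
u^{k+1} = -1.1494 + 0.1171 + 0.9069 = -0.1255
Step 4: Primal residual = |0.1171 + 0.9069| = 1.0239


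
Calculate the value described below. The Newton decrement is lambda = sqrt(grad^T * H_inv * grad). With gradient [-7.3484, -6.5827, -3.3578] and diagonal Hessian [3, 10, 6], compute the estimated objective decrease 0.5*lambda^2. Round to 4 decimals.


Step 1: H is diagonal, so H^(-1) * g = [-2.4495, -0.6583, -0.5596].
Step 2: g^T H^(-1) g = sum_i g_i^2 / H_ii
  = (-7.3484)^2/3 + (-6.5827)^2/10 + (-3.3578)^2/6
  = 17.9997 + 4.3332 + 1.8791 = 24.212
Step 3: Objective decrease = 0.5 * g^T H^(-1) g = 12.106


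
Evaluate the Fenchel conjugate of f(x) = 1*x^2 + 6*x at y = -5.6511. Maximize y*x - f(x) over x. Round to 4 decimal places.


f*(y) = sup_x {y*x - a*x^2 - b*x} = sup_x {(y-b)*x - a*x^2}
FOC: (y - b) - 2a*x = 0 => x* = (y - b)/(2a)
x* = (-5.6511 - 6)/(2*1) = -5.8256
f*(-5.6511) = (y-b)^2/(4a) = (-5.6511 - 6)^2/(4*1)
= 135.7481/4 = 33.937


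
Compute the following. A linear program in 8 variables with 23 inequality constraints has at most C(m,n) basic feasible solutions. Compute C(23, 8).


Each vertex corresponds to some choice of n active constraints out of m, so the number of vertices is at most C(m, n) = m! / (n!(m-n)!).
m = 23, n = 8
Numerator: 23 * 22 * 21 * 20 * 19 * 18 * 17 * 16
Denominator: 8! = 40320
C(23, 8) = 490314


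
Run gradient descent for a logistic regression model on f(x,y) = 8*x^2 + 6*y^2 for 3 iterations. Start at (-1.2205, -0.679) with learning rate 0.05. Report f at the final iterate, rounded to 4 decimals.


Gradient descent on f(x,y) = 8*x^2 + 6*y^2.
Starting point: (-1.2205, -0.679), alpha = 0.05
Step 1: grad_x = 2*8*-1.2205 = -19.528, grad_y = 2*6*-0.679 = -8.148
  x_1 = -1.2205 - 0.05*-19.528 = -0.2441
  y_1 = -0.679 - 0.05*-8.148 = -0.2716
Step 2: grad_x = 2*8*-0.2441 = -3.9056, grad_y = 2*6*-0.2716 = -3.2592
  x_2 = -0.2441 - 0.05*-3.9056 = -0.0488
  y_2 = -0.2716 - 0.05*-3.2592 = -0.1086
Step 3: grad_x = 2*8*-0.0488 = -0.7811, grad_y = 2*6*-0.1086 = -1.3037
  x_3 = -0.0488 - 0.05*-0.7811 = -0.0098
  y_3 = -0.1086 - 0.05*-1.3037 = -0.0435
f(-0.0098, -0.0435) = 8*(-0.0098)^2 + 6*(-0.0435)^2 = 0.0121


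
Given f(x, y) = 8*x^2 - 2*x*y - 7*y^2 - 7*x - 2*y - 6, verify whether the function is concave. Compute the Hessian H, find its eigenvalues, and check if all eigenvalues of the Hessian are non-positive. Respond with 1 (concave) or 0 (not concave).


The Hessian of f(x,y) = 8*x^2 - 2*x*y - 7*y^2 - 7*x - 2*y - 6 is:
H = [[16, -2], [-2, -14]]
Trace = 16 - 14 = 2
Determinant = 16*-14 - (-2)^2 = -228
Discriminant = (2)^2 - 4*-228 = 916.0
Eigenvalues: lambda_1 = -14.1327, lambda_2 = 16.1327
The function is not concave.

0


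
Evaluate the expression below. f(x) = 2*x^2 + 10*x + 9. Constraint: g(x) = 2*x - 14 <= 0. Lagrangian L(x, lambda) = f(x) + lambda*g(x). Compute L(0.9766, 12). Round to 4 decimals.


Step 1: Evaluate f(x).
f(0.9766) = 2*0.9766^2 + 10*0.9766 + 9 = 20.6735
Step 2: Evaluate g(x).
g(0.9766) = 2*0.9766 - 14 = -12.0468
Step 3: Compute Lagrangian.
L = 20.6735 + 12*-12.0468 = -123.8881


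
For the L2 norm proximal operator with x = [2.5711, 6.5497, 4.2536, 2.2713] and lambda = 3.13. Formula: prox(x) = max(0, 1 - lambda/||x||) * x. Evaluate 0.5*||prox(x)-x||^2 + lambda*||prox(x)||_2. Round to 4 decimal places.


Step 1: Compute ||x||.
||x|| = 8.53
Step 2: Compute scaling factor.
scale = max(0, 1 - 3.13/8.53) = 0.6331
Step 3: prox(x) = [1.6277, 4.1464, 2.6928, 1.4379]
||prox(x)|| = 5.4
Step 4: Proximal objective.
0.5*||prox-x||^2 = 4.8985
lambda*||prox|| = 16.902
Total = 21.8005


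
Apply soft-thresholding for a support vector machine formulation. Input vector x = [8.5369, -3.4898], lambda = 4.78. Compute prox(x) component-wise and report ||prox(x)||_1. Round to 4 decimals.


Soft-thresholding with lambda = 4.78:
prox(8.5369) = sign(8.5369)*max(|8.5369| - 4.78, 0) = 3.7569
prox(-3.4898) = sign(-3.4898)*max(|-3.4898| - 4.78, 0) = 0.0
prox(x) = [3.7569, 0.0]
||prox(x)||_1 = 3.7569 + 0.0 = 3.7569


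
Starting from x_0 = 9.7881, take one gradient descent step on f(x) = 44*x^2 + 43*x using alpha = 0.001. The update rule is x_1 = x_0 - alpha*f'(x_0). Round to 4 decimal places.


We compute the gradient at x_0 and apply the update.
f'(x) = 88*x + 43
f'(9.7881) = 88*9.7881 + 43 = 904.3528
x_1 = 9.7881 - 0.001*904.3528 = 8.8837


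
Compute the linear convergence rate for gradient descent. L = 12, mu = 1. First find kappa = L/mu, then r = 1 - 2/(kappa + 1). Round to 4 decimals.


Step 1: Compute the condition number.
kappa = L/mu = 12/1 = 12.0
Step 2: Compute the convergence rate.
r = 1 - 2/(kappa + 1) = 1 - 2*mu/(L + mu) = (L - mu)/(L + mu) = 11/13 = 0.8462


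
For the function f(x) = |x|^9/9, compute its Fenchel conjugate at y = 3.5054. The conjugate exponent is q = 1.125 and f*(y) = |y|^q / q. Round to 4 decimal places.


The conjugate exponent q satisfies 1/p + 1/q = 1.
p = 9, so q = 9/(9 - 1) = 1.125
|y|^q = 3.5054^1.125 = 4.1004
f*(3.5054) = 4.1004 / 1.125 = 3.6448


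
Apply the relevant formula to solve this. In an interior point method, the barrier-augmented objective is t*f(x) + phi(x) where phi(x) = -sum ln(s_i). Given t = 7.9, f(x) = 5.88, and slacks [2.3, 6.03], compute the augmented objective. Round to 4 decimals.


Step 1: Compute log-barrier.
ln values: [0.8329, 1.7967]
phi = -(0.8329 + 1.7967) = -2.6297
Step 2: Compute augmented objective.
t*f(x) = 7.9*5.88 = 46.452
Total = 46.452 - 2.6297 = 43.8223


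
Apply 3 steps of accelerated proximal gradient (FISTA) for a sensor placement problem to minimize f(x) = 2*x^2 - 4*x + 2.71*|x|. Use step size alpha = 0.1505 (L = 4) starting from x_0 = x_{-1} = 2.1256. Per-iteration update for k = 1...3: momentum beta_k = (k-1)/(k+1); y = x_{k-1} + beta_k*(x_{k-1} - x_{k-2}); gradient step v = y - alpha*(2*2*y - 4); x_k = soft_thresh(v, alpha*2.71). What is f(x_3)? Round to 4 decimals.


FISTA on f(x) = 2*x^2 - 4*x + 2.71*|x|
L = 4, alpha = 0.1505
Iteration 1: beta = 0.0, y = 2.1256 + 0.0*(2.1256 - 2.1256) = 2.1256
  grad(y) = 4.5024, v = y - alpha*grad = 1.448
  prox(v) = soft_thresh(1.448, 0.4079) = 1.0401
Iteration 2: beta = 0.3333, y = 1.0401 + 0.3333*(1.0401 - 2.1256) = 0.6783
  grad(y) = -1.2868, v = y - alpha*grad = 0.872
  prox(v) = soft_thresh(0.872, 0.4079) = 0.4641
Iteration 3: beta = 0.5, y = 0.4641 + 0.5*(0.4641 - 1.0401) = 0.1761
  grad(y) = -3.2956, v = y - alpha*grad = 0.6721
  prox(v) = soft_thresh(0.6721, 0.4079) = 0.2642
f(x_3) = 2*0.2642^2 - 4*0.2642 + 2.71*|0.2642| = -0.2012


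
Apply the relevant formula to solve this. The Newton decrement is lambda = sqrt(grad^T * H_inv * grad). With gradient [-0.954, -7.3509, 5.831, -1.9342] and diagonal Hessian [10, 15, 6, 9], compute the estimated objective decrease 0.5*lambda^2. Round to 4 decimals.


Step 1: H is diagonal, so H^(-1) * g = [-0.0954, -0.4901, 0.9718, -0.2149].
Step 2: g^T H^(-1) g = sum_i g_i^2 / H_ii
  = (-0.954)^2/10 + (-7.3509)^2/15 + (5.831)^2/6 + (-1.9342)^2/9
  = 0.091 + 3.6024 + 5.6668 + 0.4157 = 9.7758
Step 3: Objective decrease = 0.5 * g^T H^(-1) g = 4.8879


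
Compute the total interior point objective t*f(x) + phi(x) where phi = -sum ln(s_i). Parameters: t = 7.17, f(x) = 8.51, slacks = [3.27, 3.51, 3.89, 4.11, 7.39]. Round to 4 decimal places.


Step 1: Compute log-barrier.
ln values: [1.1848, 1.2556, 1.3584, 1.4134, 2.0001]
phi = -(1.1848 + 1.2556 + 1.3584 + 1.4134 + 2.0001) = -7.2124
Step 2: Compute augmented objective.
t*f(x) = 7.17*8.51 = 61.0167
Total = 61.0167 - 7.2124 = 53.8043


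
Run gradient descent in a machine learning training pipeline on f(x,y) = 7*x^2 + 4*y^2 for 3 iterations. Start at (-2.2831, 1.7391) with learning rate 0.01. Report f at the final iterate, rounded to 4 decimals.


Gradient descent on f(x,y) = 7*x^2 + 4*y^2.
Starting point: (-2.2831, 1.7391), alpha = 0.01
Step 1: grad_x = 2*7*-2.2831 = -31.9634, grad_y = 2*4*1.7391 = 13.9128
  x_1 = -2.2831 - 0.01*-31.9634 = -1.9635
  y_1 = 1.7391 - 0.01*13.9128 = 1.6
Step 2: grad_x = 2*7*-1.9635 = -27.4885, grad_y = 2*4*1.6 = 12.7998
  x_2 = -1.9635 - 0.01*-27.4885 = -1.6886
  y_2 = 1.6 - 0.01*12.7998 = 1.472
Step 3: grad_x = 2*7*-1.6886 = -23.6401, grad_y = 2*4*1.472 = 11.7758
  x_3 = -1.6886 - 0.01*-23.6401 = -1.4522
  y_3 = 1.472 - 0.01*11.7758 = 1.3542
f(-1.4522, 1.3542) = 7*(-1.4522)^2 + 4*1.3542^2 = 22.0974


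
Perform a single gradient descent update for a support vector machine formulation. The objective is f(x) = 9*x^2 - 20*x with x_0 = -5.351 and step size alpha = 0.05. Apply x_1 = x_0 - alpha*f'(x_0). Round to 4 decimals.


We compute the gradient at x_0 and apply the update.
f'(x) = 18*x - 20
f'(-5.351) = 18*-5.351 - 20 = -116.318
x_1 = -5.351 - 0.05*-116.318 = 0.4649


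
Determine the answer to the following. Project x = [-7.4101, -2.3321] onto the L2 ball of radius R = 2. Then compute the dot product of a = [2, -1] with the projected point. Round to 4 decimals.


Step 1: Compute ||x|| (intermediates to 6 decimals).
||x|| = sqrt((-7.4101)^2 + (-2.3321)^2) = 7.768415
Step 2: Project.
Since ||x|| > R, scale = R/||x|| = 2/7.768415 = 0.257453, proj(x) = scale * x
proj(x) = [-1.907752, -0.600406]
Step 3: Dot product.
a^T * proj(x) = 2*(-1.907752) - 1*(-0.600406) = -3.2151


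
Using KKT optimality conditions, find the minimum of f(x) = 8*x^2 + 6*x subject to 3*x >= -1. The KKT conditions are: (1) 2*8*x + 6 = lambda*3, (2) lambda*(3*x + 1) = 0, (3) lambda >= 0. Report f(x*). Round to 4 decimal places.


Step 1: Try lambda = 0 (constraint inactive).
x_unc = -6/(2*8) = -0.375
Check: 3*-0.375 = -1.125 < -1 -- violated!
Step 2: Constraint must be active: 3*x = -1
x* = -1/3 = -0.3333 (rounded; the exact value -1/3 is used below)
lambda = (2*8*(-1/3) + 6)/3 = 0.2222
Step 3: Compute optimal value.
f(x*) = 8*(-1/3)^2 + 6*(-1/3) = -1.1111


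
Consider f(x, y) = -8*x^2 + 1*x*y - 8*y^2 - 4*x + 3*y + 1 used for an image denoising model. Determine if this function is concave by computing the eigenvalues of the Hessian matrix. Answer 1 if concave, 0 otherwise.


The Hessian of f(x,y) = -8*x^2 + 1*x*y - 8*y^2 - 4*x + 3*y + 1 is:
H = [[-16, 1], [1, -16]]
Trace = -16 - 16 = -32
Determinant = -16*-16 - (1)^2 = 255
Discriminant = (-32)^2 - 4*255 = 4.0
Eigenvalues: lambda_1 = -17.0, lambda_2 = -15.0
The function is concave.

1


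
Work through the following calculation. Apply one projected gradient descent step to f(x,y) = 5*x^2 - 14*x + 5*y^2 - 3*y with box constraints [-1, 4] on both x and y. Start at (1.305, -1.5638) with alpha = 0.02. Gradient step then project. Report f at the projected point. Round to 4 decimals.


Step 1: Compute gradient at (1.305, -1.5638).
grad_x = 2*5*1.305 - 14 = -0.95
grad_y = 2*5*-1.5638 - 3 = -18.638
Step 2: Gradient step.
x_raw = 1.305 - 0.02*-0.95 = 1.324
y_raw = -1.5638 - 0.02*-18.638 = -1.191
Step 3: Project onto [-1, 4].
x_proj = clip(1.324) = 1.324
y_proj = clip(-1.191) = -1.0
Step 4: Evaluate f.
f(1.324, -1.0) = -1.7711


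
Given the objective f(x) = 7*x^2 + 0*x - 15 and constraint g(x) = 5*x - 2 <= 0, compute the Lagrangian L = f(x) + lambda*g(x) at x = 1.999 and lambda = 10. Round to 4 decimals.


Step 1: Evaluate f(x).
f(1.999) = 7*1.999^2 + 0*1.999 - 15 = 12.972
Step 2: Evaluate g(x).
g(1.999) = 5*1.999 - 2 = 7.995
Step 3: Compute Lagrangian.
L = 12.972 + 10*7.995 = 92.922


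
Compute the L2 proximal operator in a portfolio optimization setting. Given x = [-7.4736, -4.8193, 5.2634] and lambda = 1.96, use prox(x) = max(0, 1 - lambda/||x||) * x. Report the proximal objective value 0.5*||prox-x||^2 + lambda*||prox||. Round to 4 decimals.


Step 1: Compute ||x||.
||x|| = 10.3336
Step 2: Compute scaling factor.
scale = max(0, 1 - 1.96/10.3336) = 0.8103
Step 3: prox(x) = [-6.0561, -3.9052, 4.2651]
||prox(x)|| = 8.3736
Step 4: Proximal objective.
0.5*||prox-x||^2 = 1.9208
lambda*||prox|| = 16.4123
Total = 18.3331


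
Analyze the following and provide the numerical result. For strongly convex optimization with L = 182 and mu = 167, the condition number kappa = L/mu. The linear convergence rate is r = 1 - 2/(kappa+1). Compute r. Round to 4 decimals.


Step 1: Compute the condition number.
kappa = L/mu = 182/167 = 1.0898
Step 2: Compute the convergence rate.
r = 1 - 2/(kappa + 1) = 1 - 2*mu/(L + mu) = (L - mu)/(L + mu) = 15/349 = 0.043


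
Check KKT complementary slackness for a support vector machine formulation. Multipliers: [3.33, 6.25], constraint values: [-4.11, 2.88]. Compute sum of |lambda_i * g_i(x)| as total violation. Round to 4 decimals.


KKT complementary slackness check:
lambda_1 * g_1 = 3.33 * -4.11 = -13.6863
lambda_2 * g_2 = 6.25 * 2.88 = 18.0
Total violation = 13.6863 + 18.0 = 31.6863


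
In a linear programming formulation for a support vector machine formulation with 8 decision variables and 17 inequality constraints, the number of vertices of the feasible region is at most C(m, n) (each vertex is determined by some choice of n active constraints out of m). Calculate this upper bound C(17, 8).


Each vertex corresponds to some choice of n active constraints out of m, so the number of vertices is at most C(m, n) = m! / (n!(m-n)!).
m = 17, n = 8
Numerator: 17 * 16 * 15 * 14 * 13 * 12 * 11 * 10
Denominator: 8! = 40320
C(17, 8) = 24310


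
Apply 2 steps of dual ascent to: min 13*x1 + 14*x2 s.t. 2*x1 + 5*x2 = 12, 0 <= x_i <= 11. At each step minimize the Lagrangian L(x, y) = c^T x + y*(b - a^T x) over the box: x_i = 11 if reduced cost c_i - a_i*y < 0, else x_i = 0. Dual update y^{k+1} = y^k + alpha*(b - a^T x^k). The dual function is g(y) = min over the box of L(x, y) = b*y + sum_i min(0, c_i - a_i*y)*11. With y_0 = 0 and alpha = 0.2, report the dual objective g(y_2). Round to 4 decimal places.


Dual ascent for LP: min 13*x1 + 14*x2, 2*x1 + 5*x2 = 12, 0 <= x_i <= 11
Step 1: y^k = 0.0, reduced costs: (13.0, 14.0)
  x^k = (0.0, 0.0), subgradient = b - a^T x = 12.0
  y^{k+1} = 0.0 + 0.2*12.0 = 2.4
Step 2: y^k = 2.4, reduced costs: (8.2, 2.0)
  x^k = (0.0, 0.0), subgradient = b - a^T x = 12.0
  y^{k+1} = 2.4 + 0.2*12.0 = 4.8
Dual objective at y_2 = 4.8: reduced costs (3.4, -10.0), box minimizer x = (0.0, 11.0)
g(y_2) = b*y + (c1 - a1*y)*x1 + (c2 - a2*y)*x2 = 12*4.8 + 3.4*0.0 + (-10.0)*11.0 = 57.6 + 0.0 - 110.0 = -52.4


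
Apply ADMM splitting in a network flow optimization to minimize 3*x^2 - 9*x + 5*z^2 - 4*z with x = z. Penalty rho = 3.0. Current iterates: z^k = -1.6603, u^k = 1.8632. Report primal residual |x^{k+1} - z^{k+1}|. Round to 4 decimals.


ADMM iteration with rho = 3.0, z^k = -1.6603, u^k = 1.8632
Step 1: x-update.
Minimize 3*x^2 - 9*x + (3.0/2)*(x + 1.6603 + 1.8632)^2
FOC: (2*3 + 3.0)*x = 9 + 3.0*(-1.6603 - 1.8632)
x^{k+1} = -0.1745
Step 2: z-update.
Minimize 5*z^2 - 4*z + (3.0/2)*(-0.1745 - z + 1.8632)^2
FOC: (2*5 + 3.0)*z = 4 + 3.0*(-0.1745 + 1.8632)
z^{k+1} = 0.6974
Step 3: u-update.
u^{k+1} = 1.8632 - 0.1745 - 0.6974 = 0.9913
Step 4: Primal residual = |-0.1745 - 0.6974| = 0.8719


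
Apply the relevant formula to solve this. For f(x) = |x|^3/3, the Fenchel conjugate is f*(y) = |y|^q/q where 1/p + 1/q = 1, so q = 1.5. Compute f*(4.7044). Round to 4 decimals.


The conjugate exponent q satisfies 1/p + 1/q = 1.
p = 3, so q = 3/(3 - 1) = 1.5
|y|^q = 4.7044^1.5 = 10.2037
f*(4.7044) = 10.2037 / 1.5 = 6.8024


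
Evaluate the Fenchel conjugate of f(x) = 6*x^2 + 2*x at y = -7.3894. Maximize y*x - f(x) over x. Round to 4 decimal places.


f*(y) = sup_x {y*x - a*x^2 - b*x} = sup_x {(y-b)*x - a*x^2}
FOC: (y - b) - 2a*x = 0 => x* = (y - b)/(2a)
x* = (-7.3894 - 2)/(2*6) = -0.7825
f*(-7.3894) = (y-b)^2/(4a) = (-7.3894 - 2)^2/(4*6)
= 88.1608/24 = 3.6734


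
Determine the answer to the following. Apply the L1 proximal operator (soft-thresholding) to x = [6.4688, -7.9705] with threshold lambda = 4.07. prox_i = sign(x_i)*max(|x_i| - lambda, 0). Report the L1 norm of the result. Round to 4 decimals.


Soft-thresholding with lambda = 4.07:
prox(6.4688) = sign(6.4688)*max(|6.4688| - 4.07, 0) = 2.3988
prox(-7.9705) = sign(-7.9705)*max(|-7.9705| - 4.07, 0) = -3.9005
prox(x) = [2.3988, -3.9005]
||prox(x)||_1 = 2.3988 + 3.9005 = 6.2993


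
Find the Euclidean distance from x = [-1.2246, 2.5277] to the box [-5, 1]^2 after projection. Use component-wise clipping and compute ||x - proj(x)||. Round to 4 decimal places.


Project each component onto [-5, 1].
clip(-1.2246) = -1.2246, clip(2.5277) = 1.0
Projection = [-1.2246, 1.0]
Squared diffs: [0.0, 2.3339]
Distance = sqrt(2.3339) = 1.5277


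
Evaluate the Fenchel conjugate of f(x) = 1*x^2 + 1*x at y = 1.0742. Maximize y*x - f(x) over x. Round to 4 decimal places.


f*(y) = sup_x {y*x - a*x^2 - b*x} = sup_x {(y-b)*x - a*x^2}
FOC: (y - b) - 2a*x = 0 => x* = (y - b)/(2a)
x* = (1.0742 - 1)/(2*1) = 0.0371
f*(1.0742) = (y-b)^2/(4a) = (1.0742 - 1)^2/(4*1)
= 0.0055/4 = 0.0014


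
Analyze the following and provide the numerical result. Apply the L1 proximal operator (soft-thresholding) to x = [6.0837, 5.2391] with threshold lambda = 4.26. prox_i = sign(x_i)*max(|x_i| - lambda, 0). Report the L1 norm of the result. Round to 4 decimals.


Soft-thresholding with lambda = 4.26:
prox(6.0837) = sign(6.0837)*max(|6.0837| - 4.26, 0) = 1.8237
prox(5.2391) = sign(5.2391)*max(|5.2391| - 4.26, 0) = 0.9791
prox(x) = [1.8237, 0.9791]
||prox(x)||_1 = 1.8237 + 0.9791 = 2.8028


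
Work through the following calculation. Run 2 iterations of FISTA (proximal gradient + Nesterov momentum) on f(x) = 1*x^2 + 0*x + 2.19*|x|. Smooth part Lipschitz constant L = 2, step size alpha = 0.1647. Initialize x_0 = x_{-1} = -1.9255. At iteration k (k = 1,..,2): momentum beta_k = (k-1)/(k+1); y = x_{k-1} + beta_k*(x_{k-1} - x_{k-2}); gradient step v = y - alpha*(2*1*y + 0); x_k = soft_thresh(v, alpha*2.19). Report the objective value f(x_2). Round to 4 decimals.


FISTA on f(x) = 1*x^2 + 0*x + 2.19*|x|
L = 2, alpha = 0.1647
Iteration 1: beta = 0.0, y = -1.9255 + 0.0*(-1.9255 + 1.9255) = -1.9255
  grad(y) = -3.851, v = y - alpha*grad = -1.2912
  prox(v) = soft_thresh(-1.2912, 0.3607) = -0.9305
Iteration 2: beta = 0.3333, y = -0.9305 + 0.3333*(-0.9305 + 1.9255) = -0.5989
  grad(y) = -1.1978, v = y - alpha*grad = -0.4016
  prox(v) = soft_thresh(-0.4016, 0.3607) = -0.0409
f(x_2) = 1*(-0.0409)^2 + 0*(-0.0409) + 2.19*|-0.0409| = 0.0913


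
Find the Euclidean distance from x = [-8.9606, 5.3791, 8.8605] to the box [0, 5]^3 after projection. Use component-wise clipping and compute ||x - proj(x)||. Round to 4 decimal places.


Project each component onto [0, 5].
clip(-8.9606) = 0.0, clip(5.3791) = 5.0, clip(8.8605) = 5.0
Projection = [0.0, 5.0, 5.0]
Squared diffs: [80.2924, 0.1437, 14.9035]
Distance = sqrt(95.3396) = 9.7642


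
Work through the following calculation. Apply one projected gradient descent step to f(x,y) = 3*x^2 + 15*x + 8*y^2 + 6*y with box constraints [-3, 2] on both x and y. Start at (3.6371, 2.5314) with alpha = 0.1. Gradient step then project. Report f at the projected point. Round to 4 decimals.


Step 1: Compute gradient at (3.6371, 2.5314).
grad_x = 2*3*3.6371 + 15 = 36.8226
grad_y = 2*8*2.5314 + 6 = 46.5024
Step 2: Gradient step.
x_raw = 3.6371 - 0.1*36.8226 = -0.0452
y_raw = 2.5314 - 0.1*46.5024 = -2.1188
Step 3: Project onto [-3, 2].
x_proj = clip(-0.0452) = -0.0452
y_proj = clip(-2.1188) = -2.1188
Step 4: Evaluate f.
f(-0.0452, -2.1188) = 22.5315


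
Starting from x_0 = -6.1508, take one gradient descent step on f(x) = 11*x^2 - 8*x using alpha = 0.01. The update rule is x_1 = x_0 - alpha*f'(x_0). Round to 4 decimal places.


We compute the gradient at x_0 and apply the update.
f'(x) = 22*x - 8
f'(-6.1508) = 22*-6.1508 - 8 = -143.3176
x_1 = -6.1508 - 0.01*-143.3176 = -4.7176


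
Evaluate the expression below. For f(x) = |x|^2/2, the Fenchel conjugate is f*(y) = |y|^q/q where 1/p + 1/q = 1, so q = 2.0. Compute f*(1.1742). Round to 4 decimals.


The conjugate exponent q satisfies 1/p + 1/q = 1.
p = 2, so q = 2/(2 - 1) = 2.0
|y|^q = 1.1742^2.0 = 1.3787
f*(1.1742) = 1.3787 / 2.0 = 0.6894


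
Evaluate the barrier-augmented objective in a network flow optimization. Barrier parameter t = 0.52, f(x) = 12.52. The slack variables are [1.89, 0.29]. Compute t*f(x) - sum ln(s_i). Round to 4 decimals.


Step 1: Compute log-barrier.
ln values: [0.6366, -1.2379]
phi = -(0.6366 - 1.2379) = 0.6013
Step 2: Compute augmented objective.
t*f(x) = 0.52*12.52 = 6.5104
Total = 6.5104 + 0.6013 = 7.1117


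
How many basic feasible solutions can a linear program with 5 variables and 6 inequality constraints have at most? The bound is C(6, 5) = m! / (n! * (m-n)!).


Each vertex corresponds to some choice of n active constraints out of m, so the number of vertices is at most C(m, n) = m! / (n!(m-n)!).
m = 6, n = 5
Numerator: 6 * 5 * 4 * 3 * 2
Denominator: 5! = 120
C(6, 5) = 6


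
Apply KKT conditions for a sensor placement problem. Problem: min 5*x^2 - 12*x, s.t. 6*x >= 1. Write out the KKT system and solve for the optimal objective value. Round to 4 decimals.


Step 1: Try lambda = 0 (constraint inactive).
Stationarity: 2*5*x - 12 = 0
x* = 12/(2*5) = 1.2
Check constraint: 6*1.2 = 7.2 >= 1 -- satisfied.
Step 2: Compute optimal value.
f(x*) = 5*1.2^2 - 12*1.2 = -7.2
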